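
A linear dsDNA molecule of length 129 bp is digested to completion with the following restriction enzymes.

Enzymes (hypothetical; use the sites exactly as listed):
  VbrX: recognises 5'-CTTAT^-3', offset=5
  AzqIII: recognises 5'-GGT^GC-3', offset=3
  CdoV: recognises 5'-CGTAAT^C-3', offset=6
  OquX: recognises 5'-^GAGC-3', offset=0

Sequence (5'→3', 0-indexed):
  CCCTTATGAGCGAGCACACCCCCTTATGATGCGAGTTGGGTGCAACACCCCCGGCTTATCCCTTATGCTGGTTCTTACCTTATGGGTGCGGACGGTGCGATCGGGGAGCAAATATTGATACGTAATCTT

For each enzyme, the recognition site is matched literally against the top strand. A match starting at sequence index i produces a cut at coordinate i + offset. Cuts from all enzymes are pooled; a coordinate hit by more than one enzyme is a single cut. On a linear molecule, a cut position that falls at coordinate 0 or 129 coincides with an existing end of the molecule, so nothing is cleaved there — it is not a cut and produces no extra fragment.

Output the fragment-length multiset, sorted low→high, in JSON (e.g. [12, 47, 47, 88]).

[3,4,4,7,7,9,9,14,16,17,18,21]

Scan for sites:
  VbrX CTTAT/5: at [2, 22, 54, 61, 78] ⇒ [7, 27, 59, 66, 83]
  AzqIII GGTGC/3: at [38, 84, 93] ⇒ [41, 87, 96]
  CdoV CGTAATC/6: at [120] ⇒ [126]
  OquX GAGC/0: at [7, 11, 105] ⇒ [7, 11, 105]

Pooled cuts: [7, 11, 27, 41, 59, 66, 83, 87, 96, 105, 126]

Fragments:
  [0,7): 7 bp
  [7,11): 4 bp
  [11,27): 16 bp
  [27,41): 14 bp
  [41,59): 18 bp
  [59,66): 7 bp
  [66,83): 17 bp
  [83,87): 4 bp
  [87,96): 9 bp
  [96,105): 9 bp
  [105,126): 21 bp
  [126,129): 3 bp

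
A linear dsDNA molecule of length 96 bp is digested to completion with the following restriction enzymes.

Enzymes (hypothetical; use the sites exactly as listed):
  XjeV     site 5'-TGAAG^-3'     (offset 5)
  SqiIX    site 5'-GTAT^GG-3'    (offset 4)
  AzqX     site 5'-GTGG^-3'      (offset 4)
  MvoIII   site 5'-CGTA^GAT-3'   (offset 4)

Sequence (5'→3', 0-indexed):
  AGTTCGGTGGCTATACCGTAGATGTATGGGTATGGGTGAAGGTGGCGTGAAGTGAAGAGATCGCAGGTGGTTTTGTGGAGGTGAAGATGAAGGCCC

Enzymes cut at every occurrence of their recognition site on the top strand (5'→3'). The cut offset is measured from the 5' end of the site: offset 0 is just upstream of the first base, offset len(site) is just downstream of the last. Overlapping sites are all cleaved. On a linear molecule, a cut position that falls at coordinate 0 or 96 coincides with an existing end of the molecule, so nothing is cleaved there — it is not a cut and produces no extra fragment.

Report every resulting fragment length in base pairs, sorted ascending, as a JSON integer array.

[4,4,5,6,6,7,7,8,8,8,10,10,13]

Per-enzyme occurrences:
  XjeV (TGAAG, off=5): starts [36, 47, 52, 81, 87] → cuts [41, 52, 57, 86, 92]
  SqiIX (GTATGG, off=4): starts [23, 29] → cuts [27, 33]
  AzqX (GTGG, off=4): starts [6, 41, 66, 74] → cuts [10, 45, 70, 78]
  MvoIII (CGTAGAT, off=4): starts [16] → cuts [20]

All cut coordinates (distinct, sorted): [10, 20, 27, 33, 41, 45, 52, 57, 70, 78, 86, 92]

Fragments:
  [0,10): 10 bp
  [10,20): 10 bp
  [20,27): 7 bp
  [27,33): 6 bp
  [33,41): 8 bp
  [41,45): 4 bp
  [45,52): 7 bp
  [52,57): 5 bp
  [57,70): 13 bp
  [70,78): 8 bp
  [78,86): 8 bp
  [86,92): 6 bp
  [92,96): 4 bp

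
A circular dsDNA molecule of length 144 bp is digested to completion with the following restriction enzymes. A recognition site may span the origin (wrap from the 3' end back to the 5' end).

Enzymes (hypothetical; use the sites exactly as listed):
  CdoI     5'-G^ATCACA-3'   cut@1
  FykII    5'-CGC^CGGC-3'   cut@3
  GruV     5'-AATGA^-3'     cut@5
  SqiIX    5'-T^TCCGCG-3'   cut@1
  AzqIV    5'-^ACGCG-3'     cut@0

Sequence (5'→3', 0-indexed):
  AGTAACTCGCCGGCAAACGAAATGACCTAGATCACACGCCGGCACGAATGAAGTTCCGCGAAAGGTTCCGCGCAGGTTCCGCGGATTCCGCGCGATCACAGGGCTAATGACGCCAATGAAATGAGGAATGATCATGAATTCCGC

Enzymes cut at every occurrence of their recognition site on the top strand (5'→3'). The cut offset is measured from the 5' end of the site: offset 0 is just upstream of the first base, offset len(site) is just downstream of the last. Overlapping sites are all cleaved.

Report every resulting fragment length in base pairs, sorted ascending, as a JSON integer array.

[3,5,5,7,8,9,9,9,11,12,12,15,16,23]

Site scan:
  CdoI GATCACA/1: at [29, 93] ⇒ [30, 94]
  FykII CGCCGGC/3: at [7, 36] ⇒ [10, 39]
  GruV AATGA/5: at [20, 46, 105, 114, 119, 126] ⇒ [25, 51, 110, 119, 124, 131]
  SqiIX TTCCGCG/1: at [53, 65, 76, 85] ⇒ [54, 66, 77, 86]
  AzqIV (ACGCG, off=0): no sites

Pooled cuts: [10, 25, 30, 39, 51, 54, 66, 77, 86, 94, 110, 119, 124, 131]

Fragments:
  10→25: 15 bp
  25→30: 5 bp
  30→39: 9 bp
  39→51: 12 bp
  51→54: 3 bp
  54→66: 12 bp
  66→77: 11 bp
  77→86: 9 bp
  86→94: 8 bp
  94→110: 16 bp
  110→119: 9 bp
  119→124: 5 bp
  124→131: 7 bp
  131→10 (wrap): 144-131+10 = 23 bp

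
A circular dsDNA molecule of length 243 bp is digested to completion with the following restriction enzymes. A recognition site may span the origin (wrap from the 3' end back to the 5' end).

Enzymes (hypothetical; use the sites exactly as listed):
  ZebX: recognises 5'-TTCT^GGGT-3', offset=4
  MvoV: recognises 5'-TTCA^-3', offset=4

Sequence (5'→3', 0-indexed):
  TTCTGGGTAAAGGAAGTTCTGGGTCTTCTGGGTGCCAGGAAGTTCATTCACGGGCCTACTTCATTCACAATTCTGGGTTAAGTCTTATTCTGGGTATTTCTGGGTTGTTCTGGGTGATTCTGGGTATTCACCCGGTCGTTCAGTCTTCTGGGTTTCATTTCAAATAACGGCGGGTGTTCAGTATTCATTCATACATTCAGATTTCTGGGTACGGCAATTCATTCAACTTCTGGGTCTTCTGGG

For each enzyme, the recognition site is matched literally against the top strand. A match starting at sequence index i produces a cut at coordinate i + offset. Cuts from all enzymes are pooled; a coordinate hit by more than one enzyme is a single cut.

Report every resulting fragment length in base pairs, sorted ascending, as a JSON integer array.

[4,4,4,4,5,6,7,7,7,7,7,8,8,9,9,9,10,10,10,12,13,15,16,17,17,18]

Site scan:
  ZebX TTCTGGGT/4: at [0, 16, 25, 70, 87, 97, 107, 117, 145, 202, 227, 236] ⇒ [4, 20, 29, 74, 91, 101, 111, 121, 149, 206, 231, 240]
  MvoV TTCA/4: at [42, 46, 59, 63, 126, 138, 153, 158, 176, 183, 187, 195, 217, 221] ⇒ [46, 50, 63, 67, 130, 142, 157, 162, 180, 187, 191, 199, 221, 225]

All cut coordinates (distinct, sorted): [4, 20, 29, 46, 50, 63, 67, 74, 91, 101, 111, 121, 130, 142, 149, 157, 162, 180, 187, 191, 199, 206, 221, 225, 231, 240]

Fragment lengths:
  4→20: 16 bp
  20→29: 9 bp
  29→46: 17 bp
  46→50: 4 bp
  50→63: 13 bp
  63→67: 4 bp
  67→74: 7 bp
  74→91: 17 bp
  91→101: 10 bp
  101→111: 10 bp
  111→121: 10 bp
  121→130: 9 bp
  130→142: 12 bp
  142→149: 7 bp
  149→157: 8 bp
  157→162: 5 bp
  162→180: 18 bp
  180→187: 7 bp
  187→191: 4 bp
  191→199: 8 bp
  199→206: 7 bp
  206→221: 15 bp
  221→225: 4 bp
  225→231: 6 bp
  231→240: 9 bp
  240→4 (wrap): 243-240+4 = 7 bp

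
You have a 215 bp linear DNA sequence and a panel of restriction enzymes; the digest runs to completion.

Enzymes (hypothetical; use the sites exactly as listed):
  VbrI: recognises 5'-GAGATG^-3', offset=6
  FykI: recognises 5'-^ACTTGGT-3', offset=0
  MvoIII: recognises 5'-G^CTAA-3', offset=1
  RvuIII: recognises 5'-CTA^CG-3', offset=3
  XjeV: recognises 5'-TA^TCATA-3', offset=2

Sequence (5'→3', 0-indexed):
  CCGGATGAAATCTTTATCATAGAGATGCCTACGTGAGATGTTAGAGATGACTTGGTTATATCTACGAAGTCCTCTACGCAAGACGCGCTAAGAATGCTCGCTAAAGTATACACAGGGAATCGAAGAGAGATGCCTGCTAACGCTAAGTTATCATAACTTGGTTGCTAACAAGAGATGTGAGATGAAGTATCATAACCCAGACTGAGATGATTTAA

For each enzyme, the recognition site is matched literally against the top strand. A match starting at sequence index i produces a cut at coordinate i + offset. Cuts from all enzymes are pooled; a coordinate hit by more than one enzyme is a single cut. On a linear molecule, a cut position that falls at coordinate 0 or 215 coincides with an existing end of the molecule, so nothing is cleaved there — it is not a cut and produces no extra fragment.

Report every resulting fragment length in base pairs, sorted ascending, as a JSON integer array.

[4,4,5,5,6,6,7,8,9,9,9,11,11,12,13,13,15,16,20,32]

Per-enzyme occurrences:
  VbrI (GAGATG, off=6): starts [21, 34, 43, 126, 171, 178, 203] → cuts [27, 40, 49, 132, 177, 184, 209]
  FykI (ACTTGGT, off=0): starts [49, 155] → cuts [49, 155]
  MvoIII (GCTAA, off=1): starts [86, 99, 135, 141, 163] → cuts [87, 100, 136, 142, 164]
  RvuIII (CTACG, off=3): starts [28, 61, 73] → cuts [31, 64, 76]
  XjeV (TATCATA, off=2): starts [14, 148, 187] → cuts [16, 150, 189]

All cut coordinates (distinct, sorted): [16, 27, 31, 40, 49, 64, 76, 87, 100, 132, 136, 142, 150, 155, 164, 177, 184, 189, 209]

Fragments:
  [0,16): 16 bp
  [16,27): 11 bp
  [27,31): 4 bp
  [31,40): 9 bp
  [40,49): 9 bp
  [49,64): 15 bp
  [64,76): 12 bp
  [76,87): 11 bp
  [87,100): 13 bp
  [100,132): 32 bp
  [132,136): 4 bp
  [136,142): 6 bp
  [142,150): 8 bp
  [150,155): 5 bp
  [155,164): 9 bp
  [164,177): 13 bp
  [177,184): 7 bp
  [184,189): 5 bp
  [189,209): 20 bp
  [209,215): 6 bp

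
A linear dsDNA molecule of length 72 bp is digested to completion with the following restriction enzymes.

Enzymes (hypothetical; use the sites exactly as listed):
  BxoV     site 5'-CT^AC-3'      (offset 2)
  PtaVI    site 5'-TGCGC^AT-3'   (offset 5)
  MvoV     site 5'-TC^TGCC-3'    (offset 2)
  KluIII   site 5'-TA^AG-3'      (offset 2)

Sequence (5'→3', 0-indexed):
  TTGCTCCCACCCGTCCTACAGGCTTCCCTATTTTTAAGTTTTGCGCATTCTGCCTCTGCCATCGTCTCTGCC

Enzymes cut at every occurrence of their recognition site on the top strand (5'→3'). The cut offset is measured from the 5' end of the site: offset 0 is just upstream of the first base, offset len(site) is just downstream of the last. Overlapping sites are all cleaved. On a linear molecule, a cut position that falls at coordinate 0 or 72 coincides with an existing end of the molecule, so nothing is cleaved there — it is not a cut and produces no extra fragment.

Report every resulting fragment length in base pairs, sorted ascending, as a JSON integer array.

[4,4,6,10,12,17,19]

Scan for sites:
  BxoV (CTAC, off=2): starts [15] → cuts [17]
  PtaVI (TGCGCAT, off=5): starts [41] → cuts [46]
  MvoV (TCTGCC, off=2): starts [48, 54, 66] → cuts [50, 56, 68]
  KluIII (TAAG, off=2): starts [34] → cuts [36]

Pooled cuts: [17, 36, 46, 50, 56, 68]

Fragments:
  [0,17): 17 bp
  [17,36): 19 bp
  [36,46): 10 bp
  [46,50): 4 bp
  [50,56): 6 bp
  [56,68): 12 bp
  [68,72): 4 bp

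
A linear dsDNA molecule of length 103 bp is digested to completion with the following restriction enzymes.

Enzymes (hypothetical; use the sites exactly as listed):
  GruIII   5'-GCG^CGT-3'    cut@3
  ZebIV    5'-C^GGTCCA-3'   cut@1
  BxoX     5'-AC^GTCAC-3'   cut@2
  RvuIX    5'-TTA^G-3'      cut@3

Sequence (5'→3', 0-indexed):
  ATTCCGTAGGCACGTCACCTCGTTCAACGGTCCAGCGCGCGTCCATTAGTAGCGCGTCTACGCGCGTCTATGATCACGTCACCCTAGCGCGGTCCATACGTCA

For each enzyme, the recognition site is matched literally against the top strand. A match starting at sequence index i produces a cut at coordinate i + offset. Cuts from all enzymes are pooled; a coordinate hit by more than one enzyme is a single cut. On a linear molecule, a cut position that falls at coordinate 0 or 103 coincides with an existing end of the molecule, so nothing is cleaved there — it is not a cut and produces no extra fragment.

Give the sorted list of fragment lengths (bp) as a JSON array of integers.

[6,9,10,11,13,13,13,13,15]

Site scan:
  GruIII (GCGCGT, off=3): starts [36, 51, 61] → cuts [39, 54, 64]
  ZebIV (CGGTCCA, off=1): starts [27, 89] → cuts [28, 90]
  BxoX (ACGTCAC, off=2): starts [11, 75] → cuts [13, 77]
  RvuIX (TTAG, off=3): starts [45] → cuts [48]

All cut coordinates (distinct, sorted): [13, 28, 39, 48, 54, 64, 77, 90]

Fragments:
  [0,13): 13 bp
  [13,28): 15 bp
  [28,39): 11 bp
  [39,48): 9 bp
  [48,54): 6 bp
  [54,64): 10 bp
  [64,77): 13 bp
  [77,90): 13 bp
  [90,103): 13 bp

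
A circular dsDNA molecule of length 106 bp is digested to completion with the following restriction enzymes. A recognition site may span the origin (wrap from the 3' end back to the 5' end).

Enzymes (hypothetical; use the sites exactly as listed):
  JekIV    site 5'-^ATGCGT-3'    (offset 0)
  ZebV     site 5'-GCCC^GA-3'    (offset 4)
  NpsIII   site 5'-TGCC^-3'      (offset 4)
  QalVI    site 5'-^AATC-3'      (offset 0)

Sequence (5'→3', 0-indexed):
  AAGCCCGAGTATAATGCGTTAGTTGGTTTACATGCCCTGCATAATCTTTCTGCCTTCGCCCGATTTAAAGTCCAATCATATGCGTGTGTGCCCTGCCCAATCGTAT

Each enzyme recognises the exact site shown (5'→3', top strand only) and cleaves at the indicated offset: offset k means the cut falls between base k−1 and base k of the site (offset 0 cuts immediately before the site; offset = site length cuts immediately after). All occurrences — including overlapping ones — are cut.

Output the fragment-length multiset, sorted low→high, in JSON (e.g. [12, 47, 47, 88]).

Scan for sites:
  JekIV (ATGCGT, off=0): starts [13, 79] → cuts [13, 79]
  ZebV (GCCCGA, off=4): starts [2, 57] → cuts [6, 61]
  NpsIII (TGCC, off=4): starts [32, 50, 88, 93] → cuts [36, 54, 92, 97]
  QalVI (AATC, off=0): starts [42, 73, 98] → cuts [42, 73, 98]

All cut coordinates (distinct, sorted): [6, 13, 36, 42, 54, 61, 73, 79, 92, 97, 98]

Fragments:
  6→13: 7 bp
  13→36: 23 bp
  36→42: 6 bp
  42→54: 12 bp
  54→61: 7 bp
  61→73: 12 bp
  73→79: 6 bp
  79→92: 13 bp
  92→97: 5 bp
  97→98: 1 bp
  98→6 (wrap): 106-98+6 = 14 bp

[1,5,6,6,7,7,12,12,13,14,23]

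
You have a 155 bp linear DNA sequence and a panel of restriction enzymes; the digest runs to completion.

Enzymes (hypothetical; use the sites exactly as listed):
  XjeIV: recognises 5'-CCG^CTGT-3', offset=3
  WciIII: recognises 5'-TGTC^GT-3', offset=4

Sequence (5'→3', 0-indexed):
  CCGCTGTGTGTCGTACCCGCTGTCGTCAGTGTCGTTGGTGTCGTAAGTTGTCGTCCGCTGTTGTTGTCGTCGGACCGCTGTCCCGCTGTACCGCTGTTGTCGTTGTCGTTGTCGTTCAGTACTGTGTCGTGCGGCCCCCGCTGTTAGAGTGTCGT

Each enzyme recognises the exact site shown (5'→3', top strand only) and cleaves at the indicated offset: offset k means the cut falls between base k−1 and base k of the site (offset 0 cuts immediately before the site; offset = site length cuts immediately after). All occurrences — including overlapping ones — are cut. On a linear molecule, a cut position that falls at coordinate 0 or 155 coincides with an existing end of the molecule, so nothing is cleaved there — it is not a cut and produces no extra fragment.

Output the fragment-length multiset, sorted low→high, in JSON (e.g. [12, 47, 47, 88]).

Site scan:
  XjeIV CCGCTGT/3: at [0, 16, 54, 74, 82, 90, 137] ⇒ [3, 19, 57, 77, 85, 93, 140]
  WciIII TGTCGT/4: at [8, 20, 29, 38, 48, 64, 97, 103, 109, 124, 149] ⇒ [12, 24, 33, 42, 52, 68, 101, 107, 113, 128, 153]

Pooled cuts: [3, 12, 19, 24, 33, 42, 52, 57, 68, 77, 85, 93, 101, 107, 113, 128, 140, 153]

Fragment lengths:
  [0,3): 3 bp
  [3,12): 9 bp
  [12,19): 7 bp
  [19,24): 5 bp
  [24,33): 9 bp
  [33,42): 9 bp
  [42,52): 10 bp
  [52,57): 5 bp
  [57,68): 11 bp
  [68,77): 9 bp
  [77,85): 8 bp
  [85,93): 8 bp
  [93,101): 8 bp
  [101,107): 6 bp
  [107,113): 6 bp
  [113,128): 15 bp
  [128,140): 12 bp
  [140,153): 13 bp
  [153,155): 2 bp

[2,3,5,5,6,6,7,8,8,8,9,9,9,9,10,11,12,13,15]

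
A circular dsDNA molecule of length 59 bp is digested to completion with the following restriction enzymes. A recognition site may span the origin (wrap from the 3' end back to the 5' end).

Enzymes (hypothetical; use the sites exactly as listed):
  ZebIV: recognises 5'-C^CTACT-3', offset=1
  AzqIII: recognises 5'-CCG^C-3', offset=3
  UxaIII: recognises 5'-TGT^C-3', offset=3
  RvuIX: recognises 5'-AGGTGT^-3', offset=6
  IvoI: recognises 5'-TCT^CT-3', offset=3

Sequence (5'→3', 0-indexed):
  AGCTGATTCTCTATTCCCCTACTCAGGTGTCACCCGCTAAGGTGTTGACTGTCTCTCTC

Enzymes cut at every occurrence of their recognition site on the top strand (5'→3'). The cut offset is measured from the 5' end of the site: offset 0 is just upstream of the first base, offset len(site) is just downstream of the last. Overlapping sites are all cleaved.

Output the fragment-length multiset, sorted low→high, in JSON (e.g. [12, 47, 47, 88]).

Site scan:
  ZebIV (CCTACT, off=1): starts [17] → cuts [18]
  AzqIII (CCGC, off=3): starts [33] → cuts [36]
  UxaIII (TGTC, off=3): starts [27, 49] → cuts [30, 52]
  RvuIX (AGGTGT, off=6): starts [24, 39] → cuts [30, 45]
  IvoI (TCTCT, off=3): starts [7, 51, 53] → cuts [10, 54, 56]

All cut coordinates (distinct, sorted): [10, 18, 30, 36, 45, 52, 54, 56]

Fragments:
  10→18: 8 bp
  18→30: 12 bp
  30→36: 6 bp
  36→45: 9 bp
  45→52: 7 bp
  52→54: 2 bp
  54→56: 2 bp
  56→10 (wrap): 59-56+10 = 13 bp

[2,2,6,7,8,9,12,13]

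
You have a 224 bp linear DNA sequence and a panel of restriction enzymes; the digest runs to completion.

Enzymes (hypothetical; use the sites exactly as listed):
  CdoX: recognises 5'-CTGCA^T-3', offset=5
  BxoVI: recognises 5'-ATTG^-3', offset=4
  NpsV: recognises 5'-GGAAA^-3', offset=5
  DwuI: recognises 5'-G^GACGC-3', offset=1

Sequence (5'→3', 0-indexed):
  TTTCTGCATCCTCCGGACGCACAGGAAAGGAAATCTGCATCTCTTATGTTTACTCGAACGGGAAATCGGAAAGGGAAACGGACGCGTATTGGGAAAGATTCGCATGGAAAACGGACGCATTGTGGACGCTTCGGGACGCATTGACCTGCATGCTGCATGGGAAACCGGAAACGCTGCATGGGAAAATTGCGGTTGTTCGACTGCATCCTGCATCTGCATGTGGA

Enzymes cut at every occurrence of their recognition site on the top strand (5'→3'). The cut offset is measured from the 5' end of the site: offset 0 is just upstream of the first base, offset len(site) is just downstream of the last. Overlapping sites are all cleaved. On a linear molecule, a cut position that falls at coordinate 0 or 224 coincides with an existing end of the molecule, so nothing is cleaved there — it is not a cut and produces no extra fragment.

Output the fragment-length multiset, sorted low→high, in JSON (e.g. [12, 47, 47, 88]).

[2,2,3,4,5,5,6,6,6,6,7,7,7,7,7,7,7,7,7,8,9,9,10,11,13,14,16,26]

Scan for sites:
  CdoX (CTGCAT, off=5): starts [3, 34, 145, 152, 173, 200, 207, 213] → cuts [8, 39, 150, 157, 178, 205, 212, 218]
  BxoVI (ATTG, off=4): starts [87, 118, 139, 185] → cuts [91, 122, 143, 189]
  NpsV (GGAAA, off=5): starts [23, 28, 60, 67, 73, 91, 105, 159, 166, 180] → cuts [28, 33, 65, 72, 78, 96, 110, 164, 171, 185]
  DwuI (GGACGC, off=1): starts [14, 79, 112, 123, 133] → cuts [15, 80, 113, 124, 134]

All cut coordinates (distinct, sorted): [8, 15, 28, 33, 39, 65, 72, 78, 80, 91, 96, 110, 113, 122, 124, 134, 143, 150, 157, 164, 171, 178, 185, 189, 205, 212, 218]

Fragments:
  [0,8): 8 bp
  [8,15): 7 bp
  [15,28): 13 bp
  [28,33): 5 bp
  [33,39): 6 bp
  [39,65): 26 bp
  [65,72): 7 bp
  [72,78): 6 bp
  [78,80): 2 bp
  [80,91): 11 bp
  [91,96): 5 bp
  [96,110): 14 bp
  [110,113): 3 bp
  [113,122): 9 bp
  [122,124): 2 bp
  [124,134): 10 bp
  [134,143): 9 bp
  [143,150): 7 bp
  [150,157): 7 bp
  [157,164): 7 bp
  [164,171): 7 bp
  [171,178): 7 bp
  [178,185): 7 bp
  [185,189): 4 bp
  [189,205): 16 bp
  [205,212): 7 bp
  [212,218): 6 bp
  [218,224): 6 bp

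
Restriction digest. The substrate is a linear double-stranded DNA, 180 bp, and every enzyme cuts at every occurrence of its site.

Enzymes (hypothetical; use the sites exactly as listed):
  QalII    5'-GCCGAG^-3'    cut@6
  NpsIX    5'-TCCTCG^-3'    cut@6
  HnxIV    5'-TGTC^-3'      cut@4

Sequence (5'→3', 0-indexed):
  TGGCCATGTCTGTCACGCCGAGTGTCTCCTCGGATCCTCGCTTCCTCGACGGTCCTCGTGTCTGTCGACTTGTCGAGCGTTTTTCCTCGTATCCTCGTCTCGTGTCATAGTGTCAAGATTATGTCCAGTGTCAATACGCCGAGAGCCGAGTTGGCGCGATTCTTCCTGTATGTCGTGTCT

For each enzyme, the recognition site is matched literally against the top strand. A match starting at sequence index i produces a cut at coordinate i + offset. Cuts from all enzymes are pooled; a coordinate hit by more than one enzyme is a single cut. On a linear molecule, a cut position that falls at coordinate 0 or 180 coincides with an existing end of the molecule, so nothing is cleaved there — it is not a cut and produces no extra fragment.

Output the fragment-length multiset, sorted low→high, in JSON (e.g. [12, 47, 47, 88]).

[1,4,4,4,4,5,6,7,7,8,8,8,8,8,8,9,10,10,11,11,15,24]

Per-enzyme occurrences:
  QalII GCCGAG/6: at [16, 137, 144] ⇒ [22, 143, 150]
  NpsIX TCCTCG/6: at [26, 34, 42, 52, 83, 91] ⇒ [32, 40, 48, 58, 89, 97]
  HnxIV TGTC/4: at [6, 10, 22, 58, 62, 70, 102, 110, 121, 128, 170, 175] ⇒ [10, 14, 26, 62, 66, 74, 106, 114, 125, 132, 174, 179]

Pooled cuts: [10, 14, 22, 26, 32, 40, 48, 58, 62, 66, 74, 89, 97, 106, 114, 125, 132, 143, 150, 174, 179]

Fragment lengths:
  [0,10): 10 bp
  [10,14): 4 bp
  [14,22): 8 bp
  [22,26): 4 bp
  [26,32): 6 bp
  [32,40): 8 bp
  [40,48): 8 bp
  [48,58): 10 bp
  [58,62): 4 bp
  [62,66): 4 bp
  [66,74): 8 bp
  [74,89): 15 bp
  [89,97): 8 bp
  [97,106): 9 bp
  [106,114): 8 bp
  [114,125): 11 bp
  [125,132): 7 bp
  [132,143): 11 bp
  [143,150): 7 bp
  [150,174): 24 bp
  [174,179): 5 bp
  [179,180): 1 bp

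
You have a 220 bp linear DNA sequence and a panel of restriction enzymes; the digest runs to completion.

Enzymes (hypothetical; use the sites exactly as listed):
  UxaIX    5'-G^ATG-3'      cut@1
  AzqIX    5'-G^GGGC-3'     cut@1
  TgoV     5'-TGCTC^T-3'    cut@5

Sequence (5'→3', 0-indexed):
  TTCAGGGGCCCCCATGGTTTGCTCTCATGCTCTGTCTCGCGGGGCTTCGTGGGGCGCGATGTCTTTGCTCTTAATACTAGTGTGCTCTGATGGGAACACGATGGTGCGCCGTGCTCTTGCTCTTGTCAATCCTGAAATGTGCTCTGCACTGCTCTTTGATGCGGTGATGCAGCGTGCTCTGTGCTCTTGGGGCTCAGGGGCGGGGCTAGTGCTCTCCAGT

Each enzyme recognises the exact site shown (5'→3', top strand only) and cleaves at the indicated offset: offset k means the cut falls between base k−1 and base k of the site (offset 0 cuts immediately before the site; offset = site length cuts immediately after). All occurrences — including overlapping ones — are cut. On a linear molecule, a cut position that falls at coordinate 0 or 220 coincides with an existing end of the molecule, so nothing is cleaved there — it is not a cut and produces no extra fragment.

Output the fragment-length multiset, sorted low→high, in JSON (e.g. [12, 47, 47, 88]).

[2,3,4,5,5,6,6,7,7,8,8,8,9,10,10,11,12,12,13,16,17,19,22]

Scan for sites:
  UxaIX (GATG, off=1): starts [57, 88, 99, 157, 165] → cuts [58, 89, 100, 158, 166]
  AzqIX (GGGGC, off=1): starts [4, 40, 50, 188, 196, 201] → cuts [5, 41, 51, 189, 197, 202]
  TgoV (TGCTCT, off=5): starts [19, 27, 65, 82, 111, 117, 139, 149, 174, 181, 209] → cuts [24, 32, 70, 87, 116, 122, 144, 154, 179, 186, 214]

All cut coordinates (distinct, sorted): [5, 24, 32, 41, 51, 58, 70, 87, 89, 100, 116, 122, 144, 154, 158, 166, 179, 186, 189, 197, 202, 214]

Fragments:
  [0,5): 5 bp
  [5,24): 19 bp
  [24,32): 8 bp
  [32,41): 9 bp
  [41,51): 10 bp
  [51,58): 7 bp
  [58,70): 12 bp
  [70,87): 17 bp
  [87,89): 2 bp
  [89,100): 11 bp
  [100,116): 16 bp
  [116,122): 6 bp
  [122,144): 22 bp
  [144,154): 10 bp
  [154,158): 4 bp
  [158,166): 8 bp
  [166,179): 13 bp
  [179,186): 7 bp
  [186,189): 3 bp
  [189,197): 8 bp
  [197,202): 5 bp
  [202,214): 12 bp
  [214,220): 6 bp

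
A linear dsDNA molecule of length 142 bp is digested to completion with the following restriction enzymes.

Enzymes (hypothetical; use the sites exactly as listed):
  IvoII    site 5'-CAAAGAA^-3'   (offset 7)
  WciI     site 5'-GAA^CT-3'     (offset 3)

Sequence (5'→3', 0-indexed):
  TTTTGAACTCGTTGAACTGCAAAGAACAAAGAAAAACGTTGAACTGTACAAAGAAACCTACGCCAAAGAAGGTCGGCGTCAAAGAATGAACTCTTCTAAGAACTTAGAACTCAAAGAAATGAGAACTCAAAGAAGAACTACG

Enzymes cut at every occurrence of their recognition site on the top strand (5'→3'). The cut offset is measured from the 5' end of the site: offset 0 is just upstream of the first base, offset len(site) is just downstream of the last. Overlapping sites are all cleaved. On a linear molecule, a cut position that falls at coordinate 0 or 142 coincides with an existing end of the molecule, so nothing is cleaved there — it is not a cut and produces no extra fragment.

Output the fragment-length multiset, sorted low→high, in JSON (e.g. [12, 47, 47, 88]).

[3,4,5,7,7,7,7,9,9,9,10,10,12,12,15,16]

Per-enzyme occurrences:
  IvoII CAAAGAA/7: at [19, 26, 48, 63, 79, 111, 127] ⇒ [26, 33, 55, 70, 86, 118, 134]
  WciI GAACT/3: at [4, 13, 40, 87, 99, 106, 122, 134] ⇒ [7, 16, 43, 90, 102, 109, 125, 137]

Pooled cuts: [7, 16, 26, 33, 43, 55, 70, 86, 90, 102, 109, 118, 125, 134, 137]

Fragment lengths:
  [0,7): 7 bp
  [7,16): 9 bp
  [16,26): 10 bp
  [26,33): 7 bp
  [33,43): 10 bp
  [43,55): 12 bp
  [55,70): 15 bp
  [70,86): 16 bp
  [86,90): 4 bp
  [90,102): 12 bp
  [102,109): 7 bp
  [109,118): 9 bp
  [118,125): 7 bp
  [125,134): 9 bp
  [134,137): 3 bp
  [137,142): 5 bp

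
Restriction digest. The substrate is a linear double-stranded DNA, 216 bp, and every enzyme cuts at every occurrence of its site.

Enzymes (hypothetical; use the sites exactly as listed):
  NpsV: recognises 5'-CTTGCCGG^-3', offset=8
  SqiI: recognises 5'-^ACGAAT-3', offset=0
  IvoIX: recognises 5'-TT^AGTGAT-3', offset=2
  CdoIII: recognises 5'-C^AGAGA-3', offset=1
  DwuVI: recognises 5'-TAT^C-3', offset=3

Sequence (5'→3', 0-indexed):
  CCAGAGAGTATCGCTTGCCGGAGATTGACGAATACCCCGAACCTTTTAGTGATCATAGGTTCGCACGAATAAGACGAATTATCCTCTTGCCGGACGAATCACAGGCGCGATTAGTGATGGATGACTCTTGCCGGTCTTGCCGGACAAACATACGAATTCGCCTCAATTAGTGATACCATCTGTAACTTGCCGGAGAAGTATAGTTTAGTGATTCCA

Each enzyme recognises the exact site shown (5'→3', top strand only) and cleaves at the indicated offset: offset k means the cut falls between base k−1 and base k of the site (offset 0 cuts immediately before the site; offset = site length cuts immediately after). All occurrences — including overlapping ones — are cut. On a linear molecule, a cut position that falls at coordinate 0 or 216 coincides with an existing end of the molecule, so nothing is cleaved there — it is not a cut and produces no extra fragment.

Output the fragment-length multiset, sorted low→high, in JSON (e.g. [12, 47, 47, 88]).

[2,6,8,9,9,9,9,10,10,11,13,17,17,19,20,22,25]

Scan for sites:
  NpsV (CTTGCCGG, off=8): starts [13, 85, 126, 135, 185] → cuts [21, 93, 134, 143, 193]
  SqiI (ACGAAT, off=0): starts [27, 64, 73, 93, 151] → cuts [27, 64, 73, 93, 151]
  IvoIX (TTAGTGAT, off=2): starts [45, 110, 166, 204] → cuts [47, 112, 168, 206]
  CdoIII (CAGAGA, off=1): starts [1] → cuts [2]
  DwuVI (TATC, off=3): starts [8, 79] → cuts [11, 82]

Pooled cuts: [2, 11, 21, 27, 47, 64, 73, 82, 93, 112, 134, 143, 151, 168, 193, 206]

Fragments:
  [0,2): 2 bp
  [2,11): 9 bp
  [11,21): 10 bp
  [21,27): 6 bp
  [27,47): 20 bp
  [47,64): 17 bp
  [64,73): 9 bp
  [73,82): 9 bp
  [82,93): 11 bp
  [93,112): 19 bp
  [112,134): 22 bp
  [134,143): 9 bp
  [143,151): 8 bp
  [151,168): 17 bp
  [168,193): 25 bp
  [193,206): 13 bp
  [206,216): 10 bp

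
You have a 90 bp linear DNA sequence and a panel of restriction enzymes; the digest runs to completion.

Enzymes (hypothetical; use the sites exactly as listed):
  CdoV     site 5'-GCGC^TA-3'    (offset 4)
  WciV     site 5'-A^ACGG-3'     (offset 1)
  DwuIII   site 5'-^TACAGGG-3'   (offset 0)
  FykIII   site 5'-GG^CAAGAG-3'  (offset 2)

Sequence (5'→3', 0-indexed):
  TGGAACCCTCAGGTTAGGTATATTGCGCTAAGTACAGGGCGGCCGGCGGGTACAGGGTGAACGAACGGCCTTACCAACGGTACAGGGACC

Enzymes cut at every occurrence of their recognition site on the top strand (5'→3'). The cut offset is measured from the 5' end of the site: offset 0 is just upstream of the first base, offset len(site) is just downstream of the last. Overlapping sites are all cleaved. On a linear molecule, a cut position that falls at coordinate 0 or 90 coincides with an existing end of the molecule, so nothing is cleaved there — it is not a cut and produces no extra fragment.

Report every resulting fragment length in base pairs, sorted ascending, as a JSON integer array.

[4,4,10,12,14,18,28]

Per-enzyme occurrences:
  CdoV (GCGCTA, off=4): starts [24] → cuts [28]
  WciV (AACGG, off=1): starts [63, 75] → cuts [64, 76]
  DwuIII (TACAGGG, off=0): starts [32, 50, 80] → cuts [32, 50, 80]
  FykIII (GGCAAGAG, off=2): no sites

All cut coordinates (distinct, sorted): [28, 32, 50, 64, 76, 80]

Fragments:
  [0,28): 28 bp
  [28,32): 4 bp
  [32,50): 18 bp
  [50,64): 14 bp
  [64,76): 12 bp
  [76,80): 4 bp
  [80,90): 10 bp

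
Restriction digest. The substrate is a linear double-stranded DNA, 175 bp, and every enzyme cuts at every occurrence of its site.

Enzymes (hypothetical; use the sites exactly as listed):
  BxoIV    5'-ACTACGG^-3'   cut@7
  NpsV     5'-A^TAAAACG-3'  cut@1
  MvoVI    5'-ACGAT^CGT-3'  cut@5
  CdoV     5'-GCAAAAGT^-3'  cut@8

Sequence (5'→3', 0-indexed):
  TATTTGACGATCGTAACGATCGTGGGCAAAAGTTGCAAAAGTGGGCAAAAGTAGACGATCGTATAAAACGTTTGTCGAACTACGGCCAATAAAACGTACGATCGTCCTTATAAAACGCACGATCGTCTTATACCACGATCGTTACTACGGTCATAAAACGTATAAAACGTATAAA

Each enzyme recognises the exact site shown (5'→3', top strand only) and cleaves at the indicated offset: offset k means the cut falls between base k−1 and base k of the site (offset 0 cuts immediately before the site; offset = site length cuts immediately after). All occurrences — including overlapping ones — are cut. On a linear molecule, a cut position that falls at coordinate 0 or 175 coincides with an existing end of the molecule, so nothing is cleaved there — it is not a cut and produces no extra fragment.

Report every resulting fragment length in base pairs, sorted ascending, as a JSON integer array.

[3,4,4,7,8,9,9,9,10,11,11,13,13,13,13,16,22]

Site scan:
  BxoIV (ACTACGG, off=7): starts [78, 143] → cuts [85, 150]
  NpsV (ATAAAACG, off=1): starts [62, 88, 109, 152, 161] → cuts [63, 89, 110, 153, 162]
  MvoVI (ACGATCGT, off=5): starts [6, 15, 54, 97, 118, 134] → cuts [11, 20, 59, 102, 123, 139]
  CdoV (GCAAAAGT, off=8): starts [25, 34, 44] → cuts [33, 42, 52]

Pooled cuts: [11, 20, 33, 42, 52, 59, 63, 85, 89, 102, 110, 123, 139, 150, 153, 162]

Fragment lengths:
  [0,11): 11 bp
  [11,20): 9 bp
  [20,33): 13 bp
  [33,42): 9 bp
  [42,52): 10 bp
  [52,59): 7 bp
  [59,63): 4 bp
  [63,85): 22 bp
  [85,89): 4 bp
  [89,102): 13 bp
  [102,110): 8 bp
  [110,123): 13 bp
  [123,139): 16 bp
  [139,150): 11 bp
  [150,153): 3 bp
  [153,162): 9 bp
  [162,175): 13 bp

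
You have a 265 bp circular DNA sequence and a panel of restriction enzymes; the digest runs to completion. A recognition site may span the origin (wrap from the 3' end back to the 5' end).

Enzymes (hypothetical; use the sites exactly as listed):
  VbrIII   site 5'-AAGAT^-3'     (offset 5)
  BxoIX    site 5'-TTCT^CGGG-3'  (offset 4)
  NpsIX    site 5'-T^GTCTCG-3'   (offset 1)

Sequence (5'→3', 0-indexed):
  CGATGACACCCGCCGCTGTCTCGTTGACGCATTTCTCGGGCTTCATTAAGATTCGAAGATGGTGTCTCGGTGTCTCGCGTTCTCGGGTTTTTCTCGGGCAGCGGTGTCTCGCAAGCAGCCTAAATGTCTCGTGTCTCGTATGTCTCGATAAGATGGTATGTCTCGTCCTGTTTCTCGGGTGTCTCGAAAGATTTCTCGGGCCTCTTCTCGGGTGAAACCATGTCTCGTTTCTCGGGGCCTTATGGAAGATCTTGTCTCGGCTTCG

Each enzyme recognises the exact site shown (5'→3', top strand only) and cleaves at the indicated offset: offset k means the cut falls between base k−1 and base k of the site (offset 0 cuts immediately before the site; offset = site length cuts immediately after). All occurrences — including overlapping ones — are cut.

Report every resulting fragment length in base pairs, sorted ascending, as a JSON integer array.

[3,3,4,5,5,7,8,8,9,11,11,11,12,12,12,13,13,16,16,18,19,20,29]

Per-enzyme occurrences:
  VbrIII (AAGAT, off=5): starts [47, 55, 149, 187, 245] → cuts [52, 60, 154, 192, 250]
  BxoIX (TTCTCGGG, off=4): starts [32, 79, 90, 171, 192, 204, 228] → cuts [36, 83, 94, 175, 196, 208, 232]
  NpsIX (TGTCTCG, off=1): starts [16, 62, 70, 104, 124, 131, 140, 158, 179, 220, 252] → cuts [17, 63, 71, 105, 125, 132, 141, 159, 180, 221, 253]

Pooled cuts: [17, 36, 52, 60, 63, 71, 83, 94, 105, 125, 132, 141, 154, 159, 175, 180, 192, 196, 208, 221, 232, 250, 253]

Fragments:
  17→36: 19 bp
  36→52: 16 bp
  52→60: 8 bp
  60→63: 3 bp
  63→71: 8 bp
  71→83: 12 bp
  83→94: 11 bp
  94→105: 11 bp
  105→125: 20 bp
  125→132: 7 bp
  132→141: 9 bp
  141→154: 13 bp
  154→159: 5 bp
  159→175: 16 bp
  175→180: 5 bp
  180→192: 12 bp
  192→196: 4 bp
  196→208: 12 bp
  208→221: 13 bp
  221→232: 11 bp
  232→250: 18 bp
  250→253: 3 bp
  253→17 (wrap): 265-253+17 = 29 bp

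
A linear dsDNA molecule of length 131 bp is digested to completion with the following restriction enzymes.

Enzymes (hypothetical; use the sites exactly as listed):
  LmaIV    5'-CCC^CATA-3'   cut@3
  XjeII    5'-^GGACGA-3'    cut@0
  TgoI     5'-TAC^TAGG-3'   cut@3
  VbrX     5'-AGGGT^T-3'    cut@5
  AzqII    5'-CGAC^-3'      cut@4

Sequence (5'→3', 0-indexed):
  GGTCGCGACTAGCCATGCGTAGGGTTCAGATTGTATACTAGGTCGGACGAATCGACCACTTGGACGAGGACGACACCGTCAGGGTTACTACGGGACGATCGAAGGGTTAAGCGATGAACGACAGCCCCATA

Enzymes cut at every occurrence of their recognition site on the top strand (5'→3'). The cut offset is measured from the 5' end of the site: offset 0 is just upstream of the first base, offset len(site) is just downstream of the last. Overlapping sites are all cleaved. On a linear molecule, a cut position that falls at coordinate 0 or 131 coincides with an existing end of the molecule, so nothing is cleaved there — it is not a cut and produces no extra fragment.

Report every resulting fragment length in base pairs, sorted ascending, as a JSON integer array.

[4,5,5,6,6,7,7,9,11,12,13,15,15,16]

Scan for sites:
  LmaIV (CCCCATA, off=3): starts [124] → cuts [127]
  XjeII (GGACGA, off=0): starts [44, 61, 67, 92] → cuts [44, 61, 67, 92]
  TgoI (TACTAGG, off=3): starts [35] → cuts [38]
  VbrX (AGGGTT, off=5): starts [20, 80, 102] → cuts [25, 85, 107]
  AzqII (CGAC, off=4): starts [5, 52, 70, 118] → cuts [9, 56, 74, 122]

Pooled cuts: [9, 25, 38, 44, 56, 61, 67, 74, 85, 92, 107, 122, 127]

Fragment lengths:
  [0,9): 9 bp
  [9,25): 16 bp
  [25,38): 13 bp
  [38,44): 6 bp
  [44,56): 12 bp
  [56,61): 5 bp
  [61,67): 6 bp
  [67,74): 7 bp
  [74,85): 11 bp
  [85,92): 7 bp
  [92,107): 15 bp
  [107,122): 15 bp
  [122,127): 5 bp
  [127,131): 4 bp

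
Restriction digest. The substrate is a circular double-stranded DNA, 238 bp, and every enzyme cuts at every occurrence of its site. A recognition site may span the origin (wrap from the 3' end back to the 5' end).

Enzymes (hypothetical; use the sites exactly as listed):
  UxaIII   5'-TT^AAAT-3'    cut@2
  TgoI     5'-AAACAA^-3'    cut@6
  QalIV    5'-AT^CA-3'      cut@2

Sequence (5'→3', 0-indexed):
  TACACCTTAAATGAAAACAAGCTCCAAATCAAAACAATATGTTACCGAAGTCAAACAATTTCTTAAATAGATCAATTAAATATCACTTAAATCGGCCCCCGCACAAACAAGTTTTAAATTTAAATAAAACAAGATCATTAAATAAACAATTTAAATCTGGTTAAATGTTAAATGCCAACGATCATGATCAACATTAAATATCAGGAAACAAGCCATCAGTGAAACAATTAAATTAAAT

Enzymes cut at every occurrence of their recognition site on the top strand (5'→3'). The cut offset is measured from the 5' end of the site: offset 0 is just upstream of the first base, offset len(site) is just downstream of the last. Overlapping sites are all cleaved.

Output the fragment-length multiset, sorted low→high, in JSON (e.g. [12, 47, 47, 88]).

Site scan:
  UxaIII TTAAAT/2: at [6, 62, 75, 86, 113, 119, 137, 150, 160, 167, 193, 227, 232] ⇒ [8, 64, 77, 88, 115, 121, 139, 152, 162, 169, 195, 229, 234]
  TgoI AAACAA/6: at [14, 31, 52, 104, 126, 143, 205, 221] ⇒ [20, 37, 58, 110, 132, 149, 211, 227]
  QalIV ATCA/2: at [27, 70, 81, 133, 180, 186, 199, 214] ⇒ [29, 72, 83, 135, 182, 188, 201, 216]

All cut coordinates (distinct, sorted): [8, 20, 29, 37, 58, 64, 72, 77, 83, 88, 110, 115, 121, 132, 135, 139, 149, 152, 162, 169, 182, 188, 195, 201, 211, 216, 227, 229, 234]

Fragment lengths:
  8→20: 12 bp
  20→29: 9 bp
  29→37: 8 bp
  37→58: 21 bp
  58→64: 6 bp
  64→72: 8 bp
  72→77: 5 bp
  77→83: 6 bp
  83→88: 5 bp
  88→110: 22 bp
  110→115: 5 bp
  115→121: 6 bp
  121→132: 11 bp
  132→135: 3 bp
  135→139: 4 bp
  139→149: 10 bp
  149→152: 3 bp
  152→162: 10 bp
  162→169: 7 bp
  169→182: 13 bp
  182→188: 6 bp
  188→195: 7 bp
  195→201: 6 bp
  201→211: 10 bp
  211→216: 5 bp
  216→227: 11 bp
  227→229: 2 bp
  229→234: 5 bp
  234→8 (wrap): 238-234+8 = 12 bp

[2,3,3,4,5,5,5,5,5,6,6,6,6,6,7,7,8,8,9,10,10,10,11,11,12,12,13,21,22]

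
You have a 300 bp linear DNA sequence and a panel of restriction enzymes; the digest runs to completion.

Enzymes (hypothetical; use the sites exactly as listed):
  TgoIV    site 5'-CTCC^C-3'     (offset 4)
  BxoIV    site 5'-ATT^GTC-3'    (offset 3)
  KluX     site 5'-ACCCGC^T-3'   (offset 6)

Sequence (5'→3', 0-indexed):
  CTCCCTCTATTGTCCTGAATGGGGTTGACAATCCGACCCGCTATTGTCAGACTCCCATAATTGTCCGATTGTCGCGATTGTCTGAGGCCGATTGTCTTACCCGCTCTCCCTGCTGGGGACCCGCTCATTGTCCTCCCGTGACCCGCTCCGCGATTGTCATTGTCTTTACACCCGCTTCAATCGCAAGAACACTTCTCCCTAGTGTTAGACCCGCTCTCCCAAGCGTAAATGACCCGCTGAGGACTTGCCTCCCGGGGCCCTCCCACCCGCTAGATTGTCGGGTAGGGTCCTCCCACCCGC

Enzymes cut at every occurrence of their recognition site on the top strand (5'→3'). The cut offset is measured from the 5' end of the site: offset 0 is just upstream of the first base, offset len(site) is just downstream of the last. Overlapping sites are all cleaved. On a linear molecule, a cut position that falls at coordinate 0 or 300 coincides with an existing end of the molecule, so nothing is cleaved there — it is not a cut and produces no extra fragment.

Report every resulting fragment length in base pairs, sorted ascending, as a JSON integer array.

[4,4,5,5,5,6,6,7,7,7,7,7,8,9,9,10,10,11,11,14,14,15,15,16,17,18,23,30]

Scan for sites:
  TgoIV (CTCCC, off=4): starts [0, 51, 105, 132, 194, 215, 248, 259, 289] → cuts [4, 55, 109, 136, 198, 219, 252, 263, 293]
  BxoIV (ATTGTC, off=3): starts [8, 42, 59, 67, 76, 90, 126, 152, 158, 273] → cuts [11, 45, 62, 70, 79, 93, 129, 155, 161, 276]
  KluX (ACCCGCT, off=6): starts [35, 98, 118, 140, 169, 208, 231, 264] → cuts [41, 104, 124, 146, 175, 214, 237, 270]

All cut coordinates (distinct, sorted): [4, 11, 41, 45, 55, 62, 70, 79, 93, 104, 109, 124, 129, 136, 146, 155, 161, 175, 198, 214, 219, 237, 252, 263, 270, 276, 293]

Fragment lengths:
  [0,4): 4 bp
  [4,11): 7 bp
  [11,41): 30 bp
  [41,45): 4 bp
  [45,55): 10 bp
  [55,62): 7 bp
  [62,70): 8 bp
  [70,79): 9 bp
  [79,93): 14 bp
  [93,104): 11 bp
  [104,109): 5 bp
  [109,124): 15 bp
  [124,129): 5 bp
  [129,136): 7 bp
  [136,146): 10 bp
  [146,155): 9 bp
  [155,161): 6 bp
  [161,175): 14 bp
  [175,198): 23 bp
  [198,214): 16 bp
  [214,219): 5 bp
  [219,237): 18 bp
  [237,252): 15 bp
  [252,263): 11 bp
  [263,270): 7 bp
  [270,276): 6 bp
  [276,293): 17 bp
  [293,300): 7 bp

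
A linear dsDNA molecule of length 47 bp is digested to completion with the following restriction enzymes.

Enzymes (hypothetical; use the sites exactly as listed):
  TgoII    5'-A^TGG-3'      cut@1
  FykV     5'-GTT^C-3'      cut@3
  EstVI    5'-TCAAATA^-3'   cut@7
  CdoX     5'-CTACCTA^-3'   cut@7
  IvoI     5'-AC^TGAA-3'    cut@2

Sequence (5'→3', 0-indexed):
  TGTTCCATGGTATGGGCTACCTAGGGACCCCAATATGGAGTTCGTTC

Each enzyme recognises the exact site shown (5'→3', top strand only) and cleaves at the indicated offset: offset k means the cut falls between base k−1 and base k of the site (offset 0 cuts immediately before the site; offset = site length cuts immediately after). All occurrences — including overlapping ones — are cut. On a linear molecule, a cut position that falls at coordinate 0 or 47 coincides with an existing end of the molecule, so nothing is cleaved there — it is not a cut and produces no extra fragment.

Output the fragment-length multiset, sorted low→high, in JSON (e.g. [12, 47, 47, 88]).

[1,3,4,4,5,7,11,12]

Per-enzyme occurrences:
  TgoII ATGG/1: at [6, 11, 34] ⇒ [7, 12, 35]
  FykV GTTC/3: at [1, 39, 43] ⇒ [4, 42, 46]
  EstVI (TCAAATA, off=7): no sites
  CdoX CTACCTA/7: at [16] ⇒ [23]
  IvoI (ACTGAA, off=2): no sites

All cut coordinates (distinct, sorted): [4, 7, 12, 23, 35, 42, 46]

Fragment lengths:
  [0,4): 4 bp
  [4,7): 3 bp
  [7,12): 5 bp
  [12,23): 11 bp
  [23,35): 12 bp
  [35,42): 7 bp
  [42,46): 4 bp
  [46,47): 1 bp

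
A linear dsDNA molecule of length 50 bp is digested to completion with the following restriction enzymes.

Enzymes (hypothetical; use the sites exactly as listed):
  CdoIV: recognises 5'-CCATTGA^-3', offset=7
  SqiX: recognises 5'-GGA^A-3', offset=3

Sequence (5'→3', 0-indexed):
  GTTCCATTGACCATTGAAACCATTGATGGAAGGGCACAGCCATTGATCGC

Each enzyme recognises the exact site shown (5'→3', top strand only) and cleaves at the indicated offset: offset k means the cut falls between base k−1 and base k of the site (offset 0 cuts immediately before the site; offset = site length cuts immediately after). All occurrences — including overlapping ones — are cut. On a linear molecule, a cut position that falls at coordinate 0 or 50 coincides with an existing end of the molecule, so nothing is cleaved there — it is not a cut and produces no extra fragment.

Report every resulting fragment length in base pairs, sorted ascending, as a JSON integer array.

[4,4,7,9,10,16]

Per-enzyme occurrences:
  CdoIV (CCATTGA, off=7): starts [3, 10, 19, 39] → cuts [10, 17, 26, 46]
  SqiX (GGAA, off=3): starts [27] → cuts [30]

All cut coordinates (distinct, sorted): [10, 17, 26, 30, 46]

Fragment lengths:
  [0,10): 10 bp
  [10,17): 7 bp
  [17,26): 9 bp
  [26,30): 4 bp
  [30,46): 16 bp
  [46,50): 4 bp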